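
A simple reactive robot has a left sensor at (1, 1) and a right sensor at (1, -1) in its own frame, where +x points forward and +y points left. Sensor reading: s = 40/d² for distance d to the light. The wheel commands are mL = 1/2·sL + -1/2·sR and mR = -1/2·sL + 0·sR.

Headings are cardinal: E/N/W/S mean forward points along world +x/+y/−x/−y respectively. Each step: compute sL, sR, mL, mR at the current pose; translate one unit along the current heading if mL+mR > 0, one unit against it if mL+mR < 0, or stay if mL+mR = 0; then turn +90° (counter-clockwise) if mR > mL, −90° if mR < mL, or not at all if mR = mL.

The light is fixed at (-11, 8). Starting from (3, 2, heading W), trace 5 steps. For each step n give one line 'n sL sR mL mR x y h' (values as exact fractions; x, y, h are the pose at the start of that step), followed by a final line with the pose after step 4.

0 20/109 20/97 -120/10573 -10/109 3 2 W
1 40/221 40/281 1200/62101 -20/221 4 2 N
2 10/73 1/8 7/1168 -5/73 4 1 E
3 40/289 40/233 -1120/67337 -20/289 3 1 S
4 20/109 20/97 -120/10573 -10/109 3 2 W
final 4 2 N

n=0: pose=(3,2,W); sL=20/109, sR=20/97; mL=-120/10573, mR=-10/109; mL+mR=-10/97 → advance -1; mR−mL=-850/10573 → turn -1·90°
n=1: pose=(4,2,N); sL=40/221, sR=40/281; mL=1200/62101, mR=-20/221; mL+mR=-20/281 → advance -1; mR−mL=-6820/62101 → turn -1·90°
n=2: pose=(4,1,E); sL=10/73, sR=1/8; mL=7/1168, mR=-5/73; mL+mR=-1/16 → advance -1; mR−mL=-87/1168 → turn -1·90°
n=3: pose=(3,1,S); sL=40/289, sR=40/233; mL=-1120/67337, mR=-20/289; mL+mR=-20/233 → advance -1; mR−mL=-3540/67337 → turn -1·90°
n=4: pose=(3,2,W); sL=20/109, sR=20/97; mL=-120/10573, mR=-10/109; mL+mR=-10/97 → advance -1; mR−mL=-850/10573 → turn -1·90°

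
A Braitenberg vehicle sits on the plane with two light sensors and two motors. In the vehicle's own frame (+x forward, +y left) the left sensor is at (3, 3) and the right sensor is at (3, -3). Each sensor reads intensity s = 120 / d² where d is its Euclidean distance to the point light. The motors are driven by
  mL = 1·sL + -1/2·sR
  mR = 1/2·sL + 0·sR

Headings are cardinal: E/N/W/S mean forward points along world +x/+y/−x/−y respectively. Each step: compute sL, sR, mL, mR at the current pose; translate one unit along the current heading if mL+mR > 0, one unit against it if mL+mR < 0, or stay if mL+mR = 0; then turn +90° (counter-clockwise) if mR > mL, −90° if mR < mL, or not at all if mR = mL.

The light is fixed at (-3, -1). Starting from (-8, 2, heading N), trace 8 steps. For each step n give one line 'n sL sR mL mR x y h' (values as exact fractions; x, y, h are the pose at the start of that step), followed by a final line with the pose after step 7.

n=0: pose=(-8,2,N); sL=6/5, sR=3; mL=-3/10, mR=3/5; mL+mR=3/10 → advance +1; mR−mL=9/10 → turn +1·90°
n=1: pose=(-8,3,W); sL=24/13, sR=120/113; mL=1932/1469, mR=12/13; mL+mR=3288/1469 → advance +1; mR−mL=-576/1469 → turn -1·90°
n=2: pose=(-9,3,N); sL=12/13, sR=60/29; mL=-42/377, mR=6/13; mL+mR=132/377 → advance +1; mR−mL=216/377 → turn +1·90°
n=3: pose=(-9,4,W); sL=24/17, sR=24/29; mL=492/493, mR=12/17; mL+mR=840/493 → advance +1; mR−mL=-144/493 → turn -1·90°
n=4: pose=(-10,4,N); sL=30/41, sR=3/2; mL=-3/164, mR=15/41; mL+mR=57/164 → advance +1; mR−mL=63/164 → turn +1·90°
n=5: pose=(-10,5,W); sL=120/109, sR=120/181; mL=15180/19729, mR=60/109; mL+mR=26040/19729 → advance +1; mR−mL=-4320/19729 → turn -1·90°
n=6: pose=(-11,5,N); sL=60/101, sR=60/53; mL=150/5353, mR=30/101; mL+mR=1740/5353 → advance +1; mR−mL=1440/5353 → turn +1·90°
n=7: pose=(-11,6,W); sL=120/137, sR=120/221; mL=18300/30277, mR=60/137; mL+mR=31560/30277 → advance +1; mR−mL=-5040/30277 → turn -1·90°

0 6/5 3 -3/10 3/5 -8 2 N
1 24/13 120/113 1932/1469 12/13 -8 3 W
2 12/13 60/29 -42/377 6/13 -9 3 N
3 24/17 24/29 492/493 12/17 -9 4 W
4 30/41 3/2 -3/164 15/41 -10 4 N
5 120/109 120/181 15180/19729 60/109 -10 5 W
6 60/101 60/53 150/5353 30/101 -11 5 N
7 120/137 120/221 18300/30277 60/137 -11 6 W
final -12 6 N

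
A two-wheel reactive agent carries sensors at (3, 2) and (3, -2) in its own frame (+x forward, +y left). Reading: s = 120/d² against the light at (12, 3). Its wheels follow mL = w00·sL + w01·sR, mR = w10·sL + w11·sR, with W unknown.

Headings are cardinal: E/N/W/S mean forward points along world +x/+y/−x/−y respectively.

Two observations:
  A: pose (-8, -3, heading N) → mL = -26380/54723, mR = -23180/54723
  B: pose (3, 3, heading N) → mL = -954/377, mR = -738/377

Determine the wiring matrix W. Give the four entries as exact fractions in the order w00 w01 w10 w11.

obs A: pose=(-8,-3,N) → sL=120/493, sR=40/111, mL=-26380/54723, mR=-23180/54723
obs B: pose=(3,3,N) → sL=12/13, sR=60/29, mL=-954/377, mR=-738/377
sensor matrix S = [[120/493, 40/111], [12/13, 60/29]]; det S = 1175680/6876857
solve [mL_A; mL_B] = S·[w00; w01] and [mR_A; mR_B] = S·[w10; w11]:
  w00 = -1/2, w01 = -1, w10 = -1, w11 = -1/2

-1/2 -1 -1 -1/2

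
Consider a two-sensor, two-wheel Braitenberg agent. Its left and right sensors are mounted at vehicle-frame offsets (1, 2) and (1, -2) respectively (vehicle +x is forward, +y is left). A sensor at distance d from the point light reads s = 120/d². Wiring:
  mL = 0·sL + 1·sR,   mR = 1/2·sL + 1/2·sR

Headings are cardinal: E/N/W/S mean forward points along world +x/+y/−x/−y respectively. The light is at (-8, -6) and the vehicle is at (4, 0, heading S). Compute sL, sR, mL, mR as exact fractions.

120/221 24/25 24/25 4152/5525

left sensor world pos  = (6, -1); dL² = 221
right sensor world pos = (2, -1); dR² = 125
sL = 120/221 = 120/221
sR = 120/125 = 24/25
mL = 0·sL + 1·sR = 24/25
mR = 1/2·sL + 1/2·sR = 4152/5525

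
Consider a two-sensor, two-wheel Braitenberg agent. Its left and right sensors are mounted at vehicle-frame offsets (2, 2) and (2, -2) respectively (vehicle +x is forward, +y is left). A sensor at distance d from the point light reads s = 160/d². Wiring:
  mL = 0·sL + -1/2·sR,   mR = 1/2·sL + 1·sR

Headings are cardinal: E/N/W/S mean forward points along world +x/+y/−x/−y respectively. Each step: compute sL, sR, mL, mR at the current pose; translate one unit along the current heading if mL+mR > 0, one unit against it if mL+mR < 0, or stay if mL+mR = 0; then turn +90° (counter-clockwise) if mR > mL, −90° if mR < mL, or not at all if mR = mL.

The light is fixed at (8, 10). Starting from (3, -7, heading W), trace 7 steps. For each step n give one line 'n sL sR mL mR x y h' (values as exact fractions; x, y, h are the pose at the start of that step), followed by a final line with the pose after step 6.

0 16/41 80/137 -40/137 4376/5617 3 -7 W
1 160/377 32/85 -16/85 18864/32045 2 -7 S
2 10/17 5/13 -5/26 150/221 2 -8 E
3 32/61 32/53 -16/53 2800/3233 3 -8 N
4 16/41 80/137 -40/137 4376/5617 3 -7 W
5 160/377 32/85 -16/85 18864/32045 2 -7 S
6 10/17 5/13 -5/26 150/221 2 -8 E
final 3 -8 N

n=0: pose=(3,-7,W); sL=16/41, sR=80/137; mL=-40/137, mR=4376/5617; mL+mR=2736/5617 → advance +1; mR−mL=6016/5617 → turn +1·90°
n=1: pose=(2,-7,S); sL=160/377, sR=32/85; mL=-16/85, mR=18864/32045; mL+mR=12832/32045 → advance +1; mR−mL=24896/32045 → turn +1·90°
n=2: pose=(2,-8,E); sL=10/17, sR=5/13; mL=-5/26, mR=150/221; mL+mR=215/442 → advance +1; mR−mL=385/442 → turn +1·90°
n=3: pose=(3,-8,N); sL=32/61, sR=32/53; mL=-16/53, mR=2800/3233; mL+mR=1824/3233 → advance +1; mR−mL=3776/3233 → turn +1·90°
n=4: pose=(3,-7,W); sL=16/41, sR=80/137; mL=-40/137, mR=4376/5617; mL+mR=2736/5617 → advance +1; mR−mL=6016/5617 → turn +1·90°
n=5: pose=(2,-7,S); sL=160/377, sR=32/85; mL=-16/85, mR=18864/32045; mL+mR=12832/32045 → advance +1; mR−mL=24896/32045 → turn +1·90°
n=6: pose=(2,-8,E); sL=10/17, sR=5/13; mL=-5/26, mR=150/221; mL+mR=215/442 → advance +1; mR−mL=385/442 → turn +1·90°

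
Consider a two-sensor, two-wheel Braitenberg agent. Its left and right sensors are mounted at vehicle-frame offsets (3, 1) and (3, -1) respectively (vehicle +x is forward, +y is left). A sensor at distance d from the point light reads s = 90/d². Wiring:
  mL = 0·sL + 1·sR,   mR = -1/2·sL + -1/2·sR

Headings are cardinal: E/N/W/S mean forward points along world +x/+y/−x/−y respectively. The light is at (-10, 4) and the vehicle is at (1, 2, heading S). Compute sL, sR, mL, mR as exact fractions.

left sensor world pos  = (2, -1); dL² = 169
right sensor world pos = (0, -1); dR² = 125
sL = 90/169 = 90/169
sR = 90/125 = 18/25
mL = 0·sL + 1·sR = 18/25
mR = -1/2·sL + -1/2·sR = -2646/4225

90/169 18/25 18/25 -2646/4225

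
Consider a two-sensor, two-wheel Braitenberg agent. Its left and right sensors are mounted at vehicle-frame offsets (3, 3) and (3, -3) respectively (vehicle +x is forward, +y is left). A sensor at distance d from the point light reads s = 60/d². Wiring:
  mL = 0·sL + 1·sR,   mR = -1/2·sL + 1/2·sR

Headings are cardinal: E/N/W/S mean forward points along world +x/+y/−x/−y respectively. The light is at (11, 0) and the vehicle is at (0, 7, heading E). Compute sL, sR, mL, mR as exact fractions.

left sensor world pos  = (3, 10); dL² = 164
right sensor world pos = (3, 4); dR² = 80
sL = 60/164 = 15/41
sR = 60/80 = 3/4
mL = 0·sL + 1·sR = 3/4
mR = -1/2·sL + 1/2·sR = 63/328

15/41 3/4 3/4 63/328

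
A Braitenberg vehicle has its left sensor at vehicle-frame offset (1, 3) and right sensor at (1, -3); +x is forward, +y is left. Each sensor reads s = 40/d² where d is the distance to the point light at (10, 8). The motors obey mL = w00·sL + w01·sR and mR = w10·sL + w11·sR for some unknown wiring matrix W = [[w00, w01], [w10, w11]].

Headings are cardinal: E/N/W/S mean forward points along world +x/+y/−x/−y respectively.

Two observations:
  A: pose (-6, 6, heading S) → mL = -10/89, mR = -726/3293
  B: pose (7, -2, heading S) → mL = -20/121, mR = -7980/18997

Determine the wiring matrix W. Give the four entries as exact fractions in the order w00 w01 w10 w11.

obs A: pose=(-6,6,S) → sL=20/89, sR=4/37, mL=-10/89, mR=-726/3293
obs B: pose=(7,-2,S) → sL=40/121, sR=40/157, mL=-20/121, mR=-7980/18997
sensor matrix S = [[20/89, 4/37], [40/121, 40/157]]; det S = 1345920/62557121
solve [mL_A; mL_B] = S·[w00; w01] and [mR_A; mR_B] = S·[w10; w11]:
  w00 = -1/2, w01 = 0, w10 = -1/2, w11 = -1

-1/2 0 -1/2 -1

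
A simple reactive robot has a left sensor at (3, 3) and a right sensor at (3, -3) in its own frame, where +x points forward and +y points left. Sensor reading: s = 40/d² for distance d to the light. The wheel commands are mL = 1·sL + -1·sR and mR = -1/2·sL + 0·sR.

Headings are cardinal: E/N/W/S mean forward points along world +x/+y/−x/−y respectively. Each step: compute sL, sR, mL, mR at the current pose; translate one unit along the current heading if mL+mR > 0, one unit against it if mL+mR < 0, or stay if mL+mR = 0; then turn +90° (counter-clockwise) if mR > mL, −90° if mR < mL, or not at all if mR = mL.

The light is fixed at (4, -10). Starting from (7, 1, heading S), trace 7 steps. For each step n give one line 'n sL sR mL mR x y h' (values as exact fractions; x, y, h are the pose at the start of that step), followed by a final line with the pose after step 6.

n=0: pose=(7,1,S); sL=2/5, sR=5/8; mL=-9/40, mR=-1/5; mL+mR=-17/40 → advance -1; mR−mL=1/40 → turn +1·90°
n=1: pose=(7,2,E); sL=40/261, sR=40/117; mL=-640/3393, mR=-20/261; mL+mR=-100/377 → advance -1; mR−mL=380/3393 → turn +1·90°
n=2: pose=(6,2,N); sL=20/113, sR=4/25; mL=48/2825, mR=-10/113; mL+mR=-202/2825 → advance -1; mR−mL=-298/2825 → turn -1·90°
n=3: pose=(6,1,E); sL=40/221, sR=40/89; mL=-5280/19669, mR=-20/221; mL+mR=-7060/19669 → advance -1; mR−mL=3500/19669 → turn +1·90°
n=4: pose=(5,1,N); sL=1/5, sR=10/53; mL=3/265, mR=-1/10; mL+mR=-47/530 → advance -1; mR−mL=-59/530 → turn -1·90°
n=5: pose=(5,0,E); sL=8/37, sR=8/13; mL=-192/481, mR=-4/37; mL+mR=-244/481 → advance -1; mR−mL=140/481 → turn +1·90°
n=6: pose=(4,0,N); sL=20/89, sR=20/89; mL=0, mR=-10/89; mL+mR=-10/89 → advance -1; mR−mL=-10/89 → turn -1·90°

0 2/5 5/8 -9/40 -1/5 7 1 S
1 40/261 40/117 -640/3393 -20/261 7 2 E
2 20/113 4/25 48/2825 -10/113 6 2 N
3 40/221 40/89 -5280/19669 -20/221 6 1 E
4 1/5 10/53 3/265 -1/10 5 1 N
5 8/37 8/13 -192/481 -4/37 5 0 E
6 20/89 20/89 0 -10/89 4 0 N
final 4 -1 E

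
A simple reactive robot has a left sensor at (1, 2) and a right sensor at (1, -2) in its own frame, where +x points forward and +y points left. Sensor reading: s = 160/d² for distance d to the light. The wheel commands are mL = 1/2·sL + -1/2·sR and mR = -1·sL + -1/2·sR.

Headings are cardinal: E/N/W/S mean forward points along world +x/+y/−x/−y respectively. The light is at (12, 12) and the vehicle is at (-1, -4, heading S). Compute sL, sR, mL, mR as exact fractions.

16/41 80/257 416/10537 -5752/10537

left sensor world pos  = (1, -5); dL² = 410
right sensor world pos = (-3, -5); dR² = 514
sL = 160/410 = 16/41
sR = 160/514 = 80/257
mL = 1/2·sL + -1/2·sR = 416/10537
mR = -1·sL + -1/2·sR = -5752/10537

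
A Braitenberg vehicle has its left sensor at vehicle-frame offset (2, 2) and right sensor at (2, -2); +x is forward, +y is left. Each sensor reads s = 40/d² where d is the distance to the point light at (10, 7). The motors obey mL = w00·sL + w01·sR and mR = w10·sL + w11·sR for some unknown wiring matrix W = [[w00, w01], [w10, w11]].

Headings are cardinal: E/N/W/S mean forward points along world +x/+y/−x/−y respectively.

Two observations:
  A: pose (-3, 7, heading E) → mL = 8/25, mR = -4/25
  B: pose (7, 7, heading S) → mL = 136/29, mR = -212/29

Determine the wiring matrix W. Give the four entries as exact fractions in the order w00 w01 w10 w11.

1/2 1/2 -1 1/2

obs A: pose=(-3,7,E) → sL=8/25, sR=8/25, mL=8/25, mR=-4/25
obs B: pose=(7,7,S) → sL=8, sR=40/29, mL=136/29, mR=-212/29
sensor matrix S = [[8/25, 8/25], [8, 40/29]]; det S = -1536/725
solve [mL_A; mL_B] = S·[w00; w01] and [mR_A; mR_B] = S·[w10; w11]:
  w00 = 1/2, w01 = 1/2, w10 = -1, w11 = 1/2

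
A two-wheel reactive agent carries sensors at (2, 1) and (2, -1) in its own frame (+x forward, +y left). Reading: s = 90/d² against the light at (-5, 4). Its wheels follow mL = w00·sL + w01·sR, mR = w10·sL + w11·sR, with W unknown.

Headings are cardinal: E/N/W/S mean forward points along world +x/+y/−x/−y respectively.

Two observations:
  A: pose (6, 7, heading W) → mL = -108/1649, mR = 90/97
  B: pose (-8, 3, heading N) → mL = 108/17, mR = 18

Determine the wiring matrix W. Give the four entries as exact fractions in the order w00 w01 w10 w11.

obs A: pose=(6,7,W) → sL=18/17, sR=90/97, mL=-108/1649, mR=90/97
obs B: pose=(-8,3,N) → sL=90/17, sR=18, mL=108/17, mR=18
sensor matrix S = [[18/17, 90/97], [90/17, 18]]; det S = 23328/1649
solve [mL_A; mL_B] = S·[w00; w01] and [mR_A; mR_B] = S·[w10; w11]:
  w00 = -1/2, w01 = 1/2, w10 = 0, w11 = 1

-1/2 1/2 0 1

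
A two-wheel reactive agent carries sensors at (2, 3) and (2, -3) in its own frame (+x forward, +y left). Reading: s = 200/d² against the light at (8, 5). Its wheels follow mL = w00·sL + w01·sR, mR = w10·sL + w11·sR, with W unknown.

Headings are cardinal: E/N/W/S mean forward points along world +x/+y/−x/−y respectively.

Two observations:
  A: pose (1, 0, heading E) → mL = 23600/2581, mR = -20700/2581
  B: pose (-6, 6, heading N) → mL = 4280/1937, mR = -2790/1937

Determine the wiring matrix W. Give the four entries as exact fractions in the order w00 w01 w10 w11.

obs A: pose=(1,0,E) → sL=200/29, sR=200/89, mL=23600/2581, mR=-20700/2581
obs B: pose=(-6,6,N) → sL=100/149, sR=20/13, mL=4280/1937, mR=-2790/1937
sensor matrix S = [[200/29, 200/89], [100/149, 20/13]]; det S = 45504000/4999397
solve [mL_A; mL_B] = S·[w00; w01] and [mR_A; mR_B] = S·[w10; w11]:
  w00 = 1, w01 = 1, w10 = -1, w11 = -1/2

1 1 -1 -1/2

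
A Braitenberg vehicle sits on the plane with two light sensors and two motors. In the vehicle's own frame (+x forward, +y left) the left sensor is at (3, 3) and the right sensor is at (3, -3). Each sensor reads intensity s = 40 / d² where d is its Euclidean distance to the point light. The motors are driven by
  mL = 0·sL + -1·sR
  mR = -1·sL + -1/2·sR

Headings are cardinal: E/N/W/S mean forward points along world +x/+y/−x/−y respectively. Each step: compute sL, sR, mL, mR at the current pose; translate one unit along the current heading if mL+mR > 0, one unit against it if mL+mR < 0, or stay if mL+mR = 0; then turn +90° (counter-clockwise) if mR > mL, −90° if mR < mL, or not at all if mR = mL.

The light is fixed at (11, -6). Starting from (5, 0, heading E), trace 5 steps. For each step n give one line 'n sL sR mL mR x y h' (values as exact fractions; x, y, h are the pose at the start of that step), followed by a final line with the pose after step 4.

0 4/9 20/9 -20/9 -14/9 5 0 E
1 40/181 40/97 -40/97 -7500/17557 4 0 N
2 1/2 2 -2 -3/2 4 -1 E
3 8/37 40/89 -40/89 -1452/3293 3 -1 N
4 20/61 4/17 -4/17 -462/1037 3 -2 W
final 4 -2 N

n=0: pose=(5,0,E); sL=4/9, sR=20/9; mL=-20/9, mR=-14/9; mL+mR=-34/9 → advance -1; mR−mL=2/3 → turn +1·90°
n=1: pose=(4,0,N); sL=40/181, sR=40/97; mL=-40/97, mR=-7500/17557; mL+mR=-14740/17557 → advance -1; mR−mL=-260/17557 → turn -1·90°
n=2: pose=(4,-1,E); sL=1/2, sR=2; mL=-2, mR=-3/2; mL+mR=-7/2 → advance -1; mR−mL=1/2 → turn +1·90°
n=3: pose=(3,-1,N); sL=8/37, sR=40/89; mL=-40/89, mR=-1452/3293; mL+mR=-2932/3293 → advance -1; mR−mL=28/3293 → turn +1·90°
n=4: pose=(3,-2,W); sL=20/61, sR=4/17; mL=-4/17, mR=-462/1037; mL+mR=-706/1037 → advance -1; mR−mL=-218/1037 → turn -1·90°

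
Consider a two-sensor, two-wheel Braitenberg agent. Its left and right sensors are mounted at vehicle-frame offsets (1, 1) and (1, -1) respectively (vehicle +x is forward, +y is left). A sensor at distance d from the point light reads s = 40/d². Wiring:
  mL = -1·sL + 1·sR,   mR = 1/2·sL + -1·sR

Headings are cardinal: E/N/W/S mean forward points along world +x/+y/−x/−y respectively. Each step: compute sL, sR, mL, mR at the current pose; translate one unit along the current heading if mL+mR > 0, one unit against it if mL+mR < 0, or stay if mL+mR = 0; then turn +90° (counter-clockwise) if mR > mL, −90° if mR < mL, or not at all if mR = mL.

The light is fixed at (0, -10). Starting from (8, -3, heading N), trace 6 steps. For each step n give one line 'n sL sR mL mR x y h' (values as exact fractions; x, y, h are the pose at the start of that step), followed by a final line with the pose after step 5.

0 40/113 8/29 -256/3277 -324/3277 8 -3 N
1 4/13 20/53 48/689 -154/689 8 -4 E
2 40/89 40/61 1120/5429 -2340/5429 7 -4 S
3 5/9 2/5 -7/45 -11/90 7 -3 W
4 40/117 8/17 256/1989 -596/1989 8 -3 S
5 20/49 4/13 -64/637 -66/637 8 -2 W
final 9 -2 N

n=0: pose=(8,-3,N); sL=40/113, sR=8/29; mL=-256/3277, mR=-324/3277; mL+mR=-20/113 → advance -1; mR−mL=-68/3277 → turn -1·90°
n=1: pose=(8,-4,E); sL=4/13, sR=20/53; mL=48/689, mR=-154/689; mL+mR=-2/13 → advance -1; mR−mL=-202/689 → turn -1·90°
n=2: pose=(7,-4,S); sL=40/89, sR=40/61; mL=1120/5429, mR=-2340/5429; mL+mR=-20/89 → advance -1; mR−mL=-3460/5429 → turn -1·90°
n=3: pose=(7,-3,W); sL=5/9, sR=2/5; mL=-7/45, mR=-11/90; mL+mR=-5/18 → advance -1; mR−mL=1/30 → turn +1·90°
n=4: pose=(8,-3,S); sL=40/117, sR=8/17; mL=256/1989, mR=-596/1989; mL+mR=-20/117 → advance -1; mR−mL=-284/663 → turn -1·90°
n=5: pose=(8,-2,W); sL=20/49, sR=4/13; mL=-64/637, mR=-66/637; mL+mR=-10/49 → advance -1; mR−mL=-2/637 → turn -1·90°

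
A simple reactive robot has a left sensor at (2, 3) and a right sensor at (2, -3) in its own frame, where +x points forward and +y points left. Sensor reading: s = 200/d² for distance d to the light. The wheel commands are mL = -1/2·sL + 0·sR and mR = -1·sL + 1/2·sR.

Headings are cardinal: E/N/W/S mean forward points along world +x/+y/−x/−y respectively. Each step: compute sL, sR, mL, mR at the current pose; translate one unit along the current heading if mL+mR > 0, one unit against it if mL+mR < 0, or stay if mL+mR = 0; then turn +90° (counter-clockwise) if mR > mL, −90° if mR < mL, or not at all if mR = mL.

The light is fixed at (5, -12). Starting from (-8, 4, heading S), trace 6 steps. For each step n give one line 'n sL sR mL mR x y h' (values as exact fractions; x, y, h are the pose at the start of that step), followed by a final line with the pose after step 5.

n=0: pose=(-8,4,S); sL=25/37, sR=50/113; mL=-25/74, mR=-1900/4181; mL+mR=-6625/8362 → advance -1; mR−mL=-975/8362 → turn -1·90°
n=1: pose=(-8,5,W); sL=200/421, sR=8/25; mL=-100/421, mR=-3316/10525; mL+mR=-5816/10525 → advance -1; mR−mL=-816/10525 → turn -1·90°
n=2: pose=(-7,5,N); sL=100/293, sR=100/221; mL=-50/293, mR=-7450/64753; mL+mR=-18500/64753 → advance -1; mR−mL=3600/64753 → turn +1·90°
n=3: pose=(-7,4,W); sL=40/73, sR=200/557; mL=-20/73, mR=-14980/40661; mL+mR=-26120/40661 → advance -1; mR−mL=-3840/40661 → turn -1·90°
n=4: pose=(-6,4,N); sL=5/13, sR=50/97; mL=-5/26, mR=-160/1261; mL+mR=-805/2522 → advance -1; mR−mL=165/2522 → turn +1·90°
n=5: pose=(-6,3,W); sL=200/313, sR=200/493; mL=-100/313, mR=-67300/154309; mL+mR=-116600/154309 → advance -1; mR−mL=-18000/154309 → turn -1·90°

0 25/37 50/113 -25/74 -1900/4181 -8 4 S
1 200/421 8/25 -100/421 -3316/10525 -8 5 W
2 100/293 100/221 -50/293 -7450/64753 -7 5 N
3 40/73 200/557 -20/73 -14980/40661 -7 4 W
4 5/13 50/97 -5/26 -160/1261 -6 4 N
5 200/313 200/493 -100/313 -67300/154309 -6 3 W
final -5 3 N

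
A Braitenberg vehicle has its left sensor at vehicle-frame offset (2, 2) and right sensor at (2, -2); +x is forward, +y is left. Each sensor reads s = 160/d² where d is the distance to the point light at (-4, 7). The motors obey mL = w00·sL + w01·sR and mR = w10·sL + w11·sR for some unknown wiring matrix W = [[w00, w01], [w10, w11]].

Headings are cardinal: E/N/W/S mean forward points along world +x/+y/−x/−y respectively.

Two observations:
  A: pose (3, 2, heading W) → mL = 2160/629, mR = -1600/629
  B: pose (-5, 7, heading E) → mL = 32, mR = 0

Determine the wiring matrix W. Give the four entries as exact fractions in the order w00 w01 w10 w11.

obs A: pose=(3,2,W) → sL=80/37, sR=80/17, mL=2160/629, mR=-1600/629
obs B: pose=(-5,7,E) → sL=32, sR=32, mL=32, mR=0
sensor matrix S = [[80/37, 80/17], [32, 32]]; det S = -51200/629
solve [mL_A; mL_B] = S·[w00; w01] and [mR_A; mR_B] = S·[w10; w11]:
  w00 = 1/2, w01 = 1/2, w10 = 1, w11 = -1

1/2 1/2 1 -1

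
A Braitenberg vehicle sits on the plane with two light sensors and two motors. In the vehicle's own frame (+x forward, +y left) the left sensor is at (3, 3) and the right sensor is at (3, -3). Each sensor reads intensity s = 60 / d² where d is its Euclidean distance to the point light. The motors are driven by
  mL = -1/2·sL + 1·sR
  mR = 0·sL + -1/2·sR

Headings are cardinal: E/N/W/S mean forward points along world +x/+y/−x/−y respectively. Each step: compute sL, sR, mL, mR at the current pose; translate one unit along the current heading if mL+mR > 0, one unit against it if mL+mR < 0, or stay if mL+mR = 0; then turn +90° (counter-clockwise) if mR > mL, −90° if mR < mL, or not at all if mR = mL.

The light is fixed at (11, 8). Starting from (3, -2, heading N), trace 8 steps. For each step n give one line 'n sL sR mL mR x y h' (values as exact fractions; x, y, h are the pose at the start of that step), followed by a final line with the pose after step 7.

n=0: pose=(3,-2,N); sL=6/17, sR=30/37; mL=399/629, mR=-15/37; mL+mR=144/629 → advance +1; mR−mL=-654/629 → turn -1·90°
n=1: pose=(3,-1,E); sL=60/61, sR=60/169; mL=-1410/10309, mR=-30/169; mL+mR=-3240/10309 → advance -1; mR−mL=-420/10309 → turn -1·90°
n=2: pose=(2,-1,S); sL=1/3, sR=5/24; mL=1/24, mR=-5/48; mL+mR=-1/16 → advance -1; mR−mL=-7/48 → turn -1·90°
n=3: pose=(2,0,W); sL=12/53, sR=60/169; mL=2166/8957, mR=-30/169; mL+mR=576/8957 → advance +1; mR−mL=-3756/8957 → turn -1·90°
n=4: pose=(1,0,N); sL=30/97, sR=30/37; mL=2355/3589, mR=-15/37; mL+mR=900/3589 → advance +1; mR−mL=-3810/3589 → turn -1·90°
n=5: pose=(1,1,E); sL=12/13, sR=60/149; mL=-114/1937, mR=-30/149; mL+mR=-504/1937 → advance -1; mR−mL=-276/1937 → turn -1·90°
n=6: pose=(0,1,S); sL=15/41, sR=15/74; mL=30/1517, mR=-15/148; mL+mR=-495/6068 → advance -1; mR−mL=-735/6068 → turn -1·90°
n=7: pose=(0,2,W); sL=60/277, sR=12/41; mL=2094/11357, mR=-6/41; mL+mR=432/11357 → advance +1; mR−mL=-3756/11357 → turn -1·90°

0 6/17 30/37 399/629 -15/37 3 -2 N
1 60/61 60/169 -1410/10309 -30/169 3 -1 E
2 1/3 5/24 1/24 -5/48 2 -1 S
3 12/53 60/169 2166/8957 -30/169 2 0 W
4 30/97 30/37 2355/3589 -15/37 1 0 N
5 12/13 60/149 -114/1937 -30/149 1 1 E
6 15/41 15/74 30/1517 -15/148 0 1 S
7 60/277 12/41 2094/11357 -6/41 0 2 W
final -1 2 N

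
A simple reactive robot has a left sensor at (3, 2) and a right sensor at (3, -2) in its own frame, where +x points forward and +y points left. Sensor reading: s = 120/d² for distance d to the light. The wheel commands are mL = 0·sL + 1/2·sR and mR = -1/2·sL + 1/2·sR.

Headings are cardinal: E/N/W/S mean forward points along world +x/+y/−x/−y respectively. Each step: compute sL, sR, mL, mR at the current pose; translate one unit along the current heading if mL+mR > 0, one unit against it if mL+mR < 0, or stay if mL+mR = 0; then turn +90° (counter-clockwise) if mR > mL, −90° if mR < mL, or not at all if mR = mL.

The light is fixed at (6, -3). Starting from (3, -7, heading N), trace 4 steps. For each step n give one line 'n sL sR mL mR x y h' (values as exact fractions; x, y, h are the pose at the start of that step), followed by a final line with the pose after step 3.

n=0: pose=(3,-7,N); sL=60/13, sR=60; mL=30, mR=360/13; mL+mR=750/13 → advance +1; mR−mL=-30/13 → turn -1·90°
n=1: pose=(3,-6,E); sL=120, sR=24/5; mL=12/5, mR=-288/5; mL+mR=-276/5 → advance -1; mR−mL=-60 → turn -1·90°
n=2: pose=(2,-6,S); sL=3, sR=5/3; mL=5/6, mR=-2/3; mL+mR=1/6 → advance +1; mR−mL=-3/2 → turn -1·90°
n=3: pose=(2,-7,W); sL=24/17, sR=120/53; mL=60/53, mR=384/901; mL+mR=1404/901 → advance +1; mR−mL=-12/17 → turn -1·90°

0 60/13 60 30 360/13 3 -7 N
1 120 24/5 12/5 -288/5 3 -6 E
2 3 5/3 5/6 -2/3 2 -6 S
3 24/17 120/53 60/53 384/901 2 -7 W
final 1 -7 N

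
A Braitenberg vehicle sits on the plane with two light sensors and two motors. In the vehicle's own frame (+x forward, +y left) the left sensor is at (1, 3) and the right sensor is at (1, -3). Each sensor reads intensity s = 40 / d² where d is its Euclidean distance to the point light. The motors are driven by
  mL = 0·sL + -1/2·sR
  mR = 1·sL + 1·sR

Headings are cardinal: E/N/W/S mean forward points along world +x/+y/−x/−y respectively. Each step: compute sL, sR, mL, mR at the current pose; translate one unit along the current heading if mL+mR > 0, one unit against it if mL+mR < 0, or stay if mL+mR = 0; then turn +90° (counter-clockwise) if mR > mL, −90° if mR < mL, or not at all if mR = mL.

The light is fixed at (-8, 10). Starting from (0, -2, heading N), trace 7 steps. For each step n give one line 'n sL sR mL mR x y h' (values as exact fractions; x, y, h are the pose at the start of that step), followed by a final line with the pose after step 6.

0 20/73 20/121 -10/121 3880/8833 0 -2 N
1 8/49 40/113 -20/113 2864/5537 0 -1 W
2 10/61 1/4 -1/8 101/244 -1 -1 S
3 8/29 40/289 -20/289 3472/8381 -1 -2 E
4 20/73 20/121 -10/121 3880/8833 0 -2 N
5 8/49 40/113 -20/113 2864/5537 0 -1 W
6 10/61 1/4 -1/8 101/244 -1 -1 S
final -1 -2 E

n=0: pose=(0,-2,N); sL=20/73, sR=20/121; mL=-10/121, mR=3880/8833; mL+mR=3150/8833 → advance +1; mR−mL=4610/8833 → turn +1·90°
n=1: pose=(0,-1,W); sL=8/49, sR=40/113; mL=-20/113, mR=2864/5537; mL+mR=1884/5537 → advance +1; mR−mL=3844/5537 → turn +1·90°
n=2: pose=(-1,-1,S); sL=10/61, sR=1/4; mL=-1/8, mR=101/244; mL+mR=141/488 → advance +1; mR−mL=263/488 → turn +1·90°
n=3: pose=(-1,-2,E); sL=8/29, sR=40/289; mL=-20/289, mR=3472/8381; mL+mR=2892/8381 → advance +1; mR−mL=4052/8381 → turn +1·90°
n=4: pose=(0,-2,N); sL=20/73, sR=20/121; mL=-10/121, mR=3880/8833; mL+mR=3150/8833 → advance +1; mR−mL=4610/8833 → turn +1·90°
n=5: pose=(0,-1,W); sL=8/49, sR=40/113; mL=-20/113, mR=2864/5537; mL+mR=1884/5537 → advance +1; mR−mL=3844/5537 → turn +1·90°
n=6: pose=(-1,-1,S); sL=10/61, sR=1/4; mL=-1/8, mR=101/244; mL+mR=141/488 → advance +1; mR−mL=263/488 → turn +1·90°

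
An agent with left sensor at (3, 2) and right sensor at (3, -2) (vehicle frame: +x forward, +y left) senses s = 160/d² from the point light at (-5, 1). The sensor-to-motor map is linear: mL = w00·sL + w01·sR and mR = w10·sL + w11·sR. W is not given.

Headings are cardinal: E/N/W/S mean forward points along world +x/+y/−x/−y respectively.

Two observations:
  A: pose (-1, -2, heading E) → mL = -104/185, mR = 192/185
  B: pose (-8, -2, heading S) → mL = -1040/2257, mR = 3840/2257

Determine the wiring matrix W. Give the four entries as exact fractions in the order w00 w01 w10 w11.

1/2 -1 1 -1

obs A: pose=(-1,-2,E) → sL=16/5, sR=80/37, mL=-104/185, mR=192/185
obs B: pose=(-8,-2,S) → sL=160/37, sR=160/61, mL=-1040/2257, mR=3840/2257
sensor matrix S = [[16/5, 80/37], [160/37, 160/61]]; det S = -79872/83509
solve [mL_A; mL_B] = S·[w00; w01] and [mR_A; mR_B] = S·[w10; w11]:
  w00 = 1/2, w01 = -1, w10 = 1, w11 = -1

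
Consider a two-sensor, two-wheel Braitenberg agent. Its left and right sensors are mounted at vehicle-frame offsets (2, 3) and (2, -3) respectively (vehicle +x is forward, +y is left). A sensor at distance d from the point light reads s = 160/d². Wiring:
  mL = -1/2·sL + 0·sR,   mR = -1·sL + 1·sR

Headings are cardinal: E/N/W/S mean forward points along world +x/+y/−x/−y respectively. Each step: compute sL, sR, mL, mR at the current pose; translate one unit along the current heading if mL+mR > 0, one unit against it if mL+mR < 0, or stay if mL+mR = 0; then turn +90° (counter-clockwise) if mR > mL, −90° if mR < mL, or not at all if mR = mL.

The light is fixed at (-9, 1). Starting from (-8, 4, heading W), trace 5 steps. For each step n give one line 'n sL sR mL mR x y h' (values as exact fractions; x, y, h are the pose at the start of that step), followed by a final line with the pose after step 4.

n=0: pose=(-8,4,W); sL=160, sR=160/37; mL=-80, mR=-5760/37; mL+mR=-8720/37 → advance -1; mR−mL=-2800/37 → turn -1·90°
n=1: pose=(-7,4,N); sL=80/13, sR=16/5; mL=-40/13, mR=-192/65; mL+mR=-392/65 → advance -1; mR−mL=8/65 → turn +1·90°
n=2: pose=(-7,3,W); sL=160, sR=32/5; mL=-80, mR=-768/5; mL+mR=-1168/5 → advance -1; mR−mL=-368/5 → turn -1·90°
n=3: pose=(-6,3,N); sL=10, sR=40/13; mL=-5, mR=-90/13; mL+mR=-155/13 → advance -1; mR−mL=-25/13 → turn -1·90°
n=4: pose=(-6,2,E); sL=160/41, sR=160/29; mL=-80/41, mR=1920/1189; mL+mR=-400/1189 → advance -1; mR−mL=4240/1189 → turn +1·90°

0 160 160/37 -80 -5760/37 -8 4 W
1 80/13 16/5 -40/13 -192/65 -7 4 N
2 160 32/5 -80 -768/5 -7 3 W
3 10 40/13 -5 -90/13 -6 3 N
4 160/41 160/29 -80/41 1920/1189 -6 2 E
final -7 2 N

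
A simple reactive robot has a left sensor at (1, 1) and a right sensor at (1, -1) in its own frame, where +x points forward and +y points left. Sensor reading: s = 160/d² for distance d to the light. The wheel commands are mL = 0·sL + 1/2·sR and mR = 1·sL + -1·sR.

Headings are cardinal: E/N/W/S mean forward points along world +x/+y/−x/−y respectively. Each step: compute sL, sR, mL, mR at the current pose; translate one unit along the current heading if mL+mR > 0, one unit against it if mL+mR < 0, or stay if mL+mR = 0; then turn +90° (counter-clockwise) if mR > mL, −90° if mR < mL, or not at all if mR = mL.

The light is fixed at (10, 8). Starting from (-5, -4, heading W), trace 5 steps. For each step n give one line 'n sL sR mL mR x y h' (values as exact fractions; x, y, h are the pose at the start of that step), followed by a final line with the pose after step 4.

n=0: pose=(-5,-4,W); sL=32/85, sR=160/377; mL=80/377, mR=-1536/32045; mL+mR=5264/32045 → advance +1; mR−mL=-8336/32045 → turn -1·90°
n=1: pose=(-6,-4,N); sL=16/41, sR=80/173; mL=40/173, mR=-512/7093; mL+mR=1128/7093 → advance +1; mR−mL=-2152/7093 → turn -1·90°
n=2: pose=(-6,-3,E); sL=32/65, sR=160/369; mL=80/369, mR=1408/23985; mL+mR=6608/23985 → advance +1; mR−mL=-1264/7995 → turn -1·90°
n=3: pose=(-5,-3,S); sL=8/17, sR=2/5; mL=1/5, mR=6/85; mL+mR=23/85 → advance +1; mR−mL=-11/85 → turn -1·90°
n=4: pose=(-5,-4,W); sL=32/85, sR=160/377; mL=80/377, mR=-1536/32045; mL+mR=5264/32045 → advance +1; mR−mL=-8336/32045 → turn -1·90°

0 32/85 160/377 80/377 -1536/32045 -5 -4 W
1 16/41 80/173 40/173 -512/7093 -6 -4 N
2 32/65 160/369 80/369 1408/23985 -6 -3 E
3 8/17 2/5 1/5 6/85 -5 -3 S
4 32/85 160/377 80/377 -1536/32045 -5 -4 W
final -6 -4 N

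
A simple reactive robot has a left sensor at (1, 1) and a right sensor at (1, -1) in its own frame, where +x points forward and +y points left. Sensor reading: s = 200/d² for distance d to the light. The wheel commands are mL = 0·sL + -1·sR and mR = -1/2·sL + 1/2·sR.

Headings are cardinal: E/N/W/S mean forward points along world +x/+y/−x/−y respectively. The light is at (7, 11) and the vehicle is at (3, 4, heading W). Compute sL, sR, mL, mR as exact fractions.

left sensor world pos  = (2, 3); dL² = 89
right sensor world pos = (2, 5); dR² = 61
sL = 200/89 = 200/89
sR = 200/61 = 200/61
mL = 0·sL + -1·sR = -200/61
mR = -1/2·sL + 1/2·sR = 2800/5429

200/89 200/61 -200/61 2800/5429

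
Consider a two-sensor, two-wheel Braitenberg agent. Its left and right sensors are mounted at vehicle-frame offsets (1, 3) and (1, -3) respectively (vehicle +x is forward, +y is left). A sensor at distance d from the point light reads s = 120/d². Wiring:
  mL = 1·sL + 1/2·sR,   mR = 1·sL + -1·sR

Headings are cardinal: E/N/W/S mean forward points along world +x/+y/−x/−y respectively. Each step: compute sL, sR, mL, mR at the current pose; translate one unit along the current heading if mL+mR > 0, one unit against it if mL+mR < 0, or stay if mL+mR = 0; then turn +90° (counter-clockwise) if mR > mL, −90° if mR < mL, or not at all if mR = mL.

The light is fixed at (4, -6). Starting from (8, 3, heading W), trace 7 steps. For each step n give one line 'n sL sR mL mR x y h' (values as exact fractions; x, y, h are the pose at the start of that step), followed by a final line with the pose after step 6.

n=0: pose=(8,3,W); sL=8/3, sR=40/51; mL=52/17, mR=32/17; mL+mR=84/17 → advance +1; mR−mL=-20/17 → turn -1·90°
n=1: pose=(7,3,N); sL=6/5, sR=15/17; mL=279/170, mR=27/85; mL+mR=333/170 → advance +1; mR−mL=-45/34 → turn -1·90°
n=2: pose=(7,4,E); sL=24/37, sR=24/13; mL=756/481, mR=-576/481; mL+mR=180/481 → advance +1; mR−mL=-36/13 → turn -1·90°
n=3: pose=(8,4,S); sL=12/13, sR=60/41; mL=882/533, mR=-288/533; mL+mR=594/533 → advance +1; mR−mL=-90/41 → turn -1·90°
n=4: pose=(8,3,W); sL=8/3, sR=40/51; mL=52/17, mR=32/17; mL+mR=84/17 → advance +1; mR−mL=-20/17 → turn -1·90°
n=5: pose=(7,3,N); sL=6/5, sR=15/17; mL=279/170, mR=27/85; mL+mR=333/170 → advance +1; mR−mL=-45/34 → turn -1·90°
n=6: pose=(7,4,E); sL=24/37, sR=24/13; mL=756/481, mR=-576/481; mL+mR=180/481 → advance +1; mR−mL=-36/13 → turn -1·90°

0 8/3 40/51 52/17 32/17 8 3 W
1 6/5 15/17 279/170 27/85 7 3 N
2 24/37 24/13 756/481 -576/481 7 4 E
3 12/13 60/41 882/533 -288/533 8 4 S
4 8/3 40/51 52/17 32/17 8 3 W
5 6/5 15/17 279/170 27/85 7 3 N
6 24/37 24/13 756/481 -576/481 7 4 E
final 8 4 S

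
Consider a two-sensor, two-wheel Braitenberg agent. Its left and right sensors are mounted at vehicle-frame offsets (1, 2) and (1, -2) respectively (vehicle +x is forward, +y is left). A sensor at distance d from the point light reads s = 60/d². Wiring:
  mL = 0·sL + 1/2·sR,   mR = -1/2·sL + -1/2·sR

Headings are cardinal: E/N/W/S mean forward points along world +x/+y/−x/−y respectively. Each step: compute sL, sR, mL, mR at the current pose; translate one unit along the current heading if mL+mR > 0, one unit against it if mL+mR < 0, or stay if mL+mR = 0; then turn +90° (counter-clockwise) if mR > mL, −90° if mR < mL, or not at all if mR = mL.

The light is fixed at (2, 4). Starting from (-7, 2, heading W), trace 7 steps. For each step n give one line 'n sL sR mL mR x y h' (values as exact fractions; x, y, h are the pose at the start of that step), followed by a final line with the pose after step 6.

0 15/29 3/5 3/10 -81/145 -7 2 W
1 60/101 60/37 30/37 -4140/3737 -6 2 N
2 6/5 30/37 15/37 -186/185 -6 1 E
3 12/13 60/137 30/137 -1212/1781 -7 1 S
4 15/29 3/5 3/10 -81/145 -7 2 W
5 60/101 60/37 30/37 -4140/3737 -6 2 N
6 6/5 30/37 15/37 -186/185 -6 1 E
final -7 1 S

n=0: pose=(-7,2,W); sL=15/29, sR=3/5; mL=3/10, mR=-81/145; mL+mR=-15/58 → advance -1; mR−mL=-249/290 → turn -1·90°
n=1: pose=(-6,2,N); sL=60/101, sR=60/37; mL=30/37, mR=-4140/3737; mL+mR=-30/101 → advance -1; mR−mL=-7170/3737 → turn -1·90°
n=2: pose=(-6,1,E); sL=6/5, sR=30/37; mL=15/37, mR=-186/185; mL+mR=-3/5 → advance -1; mR−mL=-261/185 → turn -1·90°
n=3: pose=(-7,1,S); sL=12/13, sR=60/137; mL=30/137, mR=-1212/1781; mL+mR=-6/13 → advance -1; mR−mL=-1602/1781 → turn -1·90°
n=4: pose=(-7,2,W); sL=15/29, sR=3/5; mL=3/10, mR=-81/145; mL+mR=-15/58 → advance -1; mR−mL=-249/290 → turn -1·90°
n=5: pose=(-6,2,N); sL=60/101, sR=60/37; mL=30/37, mR=-4140/3737; mL+mR=-30/101 → advance -1; mR−mL=-7170/3737 → turn -1·90°
n=6: pose=(-6,1,E); sL=6/5, sR=30/37; mL=15/37, mR=-186/185; mL+mR=-3/5 → advance -1; mR−mL=-261/185 → turn -1·90°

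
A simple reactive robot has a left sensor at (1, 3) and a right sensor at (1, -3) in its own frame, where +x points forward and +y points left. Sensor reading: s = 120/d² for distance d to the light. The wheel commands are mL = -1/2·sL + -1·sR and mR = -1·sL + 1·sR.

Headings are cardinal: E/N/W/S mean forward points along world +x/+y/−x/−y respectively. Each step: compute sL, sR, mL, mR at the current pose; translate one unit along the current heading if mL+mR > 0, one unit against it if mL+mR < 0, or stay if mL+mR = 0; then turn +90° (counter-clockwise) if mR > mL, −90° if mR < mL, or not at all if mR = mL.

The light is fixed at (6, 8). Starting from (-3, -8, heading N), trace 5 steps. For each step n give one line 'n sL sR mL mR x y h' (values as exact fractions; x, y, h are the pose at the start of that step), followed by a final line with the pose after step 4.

n=0: pose=(-3,-8,N); sL=40/123, sR=40/87; mL=-740/1189, mR=160/1189; mL+mR=-20/41 → advance -1; mR−mL=900/1189 → turn +1·90°
n=1: pose=(-3,-9,W); sL=6/25, sR=15/37; mL=-486/925, mR=153/925; mL+mR=-9/25 → advance -1; mR−mL=639/925 → turn +1·90°
n=2: pose=(-2,-9,S); sL=120/349, sR=24/89; mL=-13716/31061, mR=-2304/31061; mL+mR=-180/349 → advance -1; mR−mL=11412/31061 → turn +1·90°
n=3: pose=(-2,-8,E); sL=60/109, sR=12/41; mL=-2538/4469, mR=-1152/4469; mL+mR=-90/109 → advance -1; mR−mL=1386/4469 → turn +1·90°
n=4: pose=(-3,-8,N); sL=40/123, sR=40/87; mL=-740/1189, mR=160/1189; mL+mR=-20/41 → advance -1; mR−mL=900/1189 → turn +1·90°

0 40/123 40/87 -740/1189 160/1189 -3 -8 N
1 6/25 15/37 -486/925 153/925 -3 -9 W
2 120/349 24/89 -13716/31061 -2304/31061 -2 -9 S
3 60/109 12/41 -2538/4469 -1152/4469 -2 -8 E
4 40/123 40/87 -740/1189 160/1189 -3 -8 N
final -3 -9 W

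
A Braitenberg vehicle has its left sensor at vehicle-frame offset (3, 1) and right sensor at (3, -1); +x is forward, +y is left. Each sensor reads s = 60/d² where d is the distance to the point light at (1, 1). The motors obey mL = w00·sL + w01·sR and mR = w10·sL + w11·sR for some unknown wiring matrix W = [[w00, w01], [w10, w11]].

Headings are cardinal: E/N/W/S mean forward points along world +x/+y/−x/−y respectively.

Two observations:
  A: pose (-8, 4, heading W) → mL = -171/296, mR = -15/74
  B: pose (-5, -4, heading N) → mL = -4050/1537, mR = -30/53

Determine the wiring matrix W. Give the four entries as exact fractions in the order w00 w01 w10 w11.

obs A: pose=(-8,4,W) → sL=15/37, sR=3/8, mL=-171/296, mR=-15/74
obs B: pose=(-5,-4,N) → sL=60/53, sR=60/29, mL=-4050/1537, mR=-30/53
sensor matrix S = [[15/37, 3/8], [60/53, 60/29]]; det S = 47115/113738
solve [mL_A; mL_B] = S·[w00; w01] and [mR_A; mR_B] = S·[w10; w11]:
  w00 = -1/2, w01 = -1, w10 = -1/2, w11 = 0

-1/2 -1 -1/2 0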